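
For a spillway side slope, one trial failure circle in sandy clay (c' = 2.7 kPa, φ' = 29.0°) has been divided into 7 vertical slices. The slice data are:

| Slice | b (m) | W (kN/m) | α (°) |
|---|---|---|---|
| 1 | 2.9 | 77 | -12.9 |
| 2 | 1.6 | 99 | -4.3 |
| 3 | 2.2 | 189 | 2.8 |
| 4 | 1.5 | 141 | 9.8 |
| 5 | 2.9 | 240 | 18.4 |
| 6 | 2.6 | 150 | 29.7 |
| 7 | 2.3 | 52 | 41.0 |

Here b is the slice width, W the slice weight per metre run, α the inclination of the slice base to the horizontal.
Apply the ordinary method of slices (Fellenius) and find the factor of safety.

FS = 2.83

Ordinary method of slices: FS = Σ[c'·Δl_i + (W_i cosα_i)·tanφ'] / Σ W_i sinα_i, with Δl_i = b_i / cosα_i.
Slice 1: Δl = 2.9/cos(-12.9°) = 2.975 m; N'_1 = 77·cos(-12.9°) = 75.1; c'Δl = 8.03; W sinα = -17.2
Slice 2: Δl = 1.6/cos(-4.3°) = 1.605 m; N'_2 = 99·cos(-4.3°) = 98.7; c'Δl = 4.33; W sinα = -7.4
Slice 3: Δl = 2.2/cos2.8° = 2.203 m; N'_3 = 189·cos2.8° = 188.8; c'Δl = 5.95; W sinα = 9.2
Slice 4: Δl = 1.5/cos9.8° = 1.522 m; N'_4 = 141·cos9.8° = 138.9; c'Δl = 4.11; W sinα = 24.0
Slice 5: Δl = 2.9/cos18.4° = 3.056 m; N'_5 = 240·cos18.4° = 227.7; c'Δl = 8.25; W sinα = 75.8
Slice 6: Δl = 2.6/cos29.7° = 2.993 m; N'_6 = 150·cos29.7° = 130.3; c'Δl = 8.08; W sinα = 74.3
Slice 7: Δl = 2.3/cos41.0° = 3.048 m; N'_7 = 52·cos41.0° = 39.2; c'Δl = 8.23; W sinα = 34.1
Σc'Δl = 47.0 kN/m; ΣN' = 898.8 kN/m; ΣW sinα = 192.8 kN/m
Resisting = 47.0 + 898.8·tan29.0° = 47.0 + 498.2 = 545.2 kN/m
FS = 545.2 / 192.8 = 2.828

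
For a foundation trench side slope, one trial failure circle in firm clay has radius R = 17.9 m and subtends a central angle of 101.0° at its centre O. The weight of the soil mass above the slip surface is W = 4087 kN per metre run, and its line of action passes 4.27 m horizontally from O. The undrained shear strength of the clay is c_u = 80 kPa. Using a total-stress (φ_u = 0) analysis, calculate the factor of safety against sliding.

Taking moments about the centre O, the resisting moment is provided by the undrained shear strength acting along the arc:
Arc length L_a = R·θ = 17.9·(101.0°·π/180) = 17.9·1.7628 = 31.55 m
M_R = c_u·L_a·R = 80·31.55·17.9 = 45185.1 kN·m/m
M_D = W·d = 4087·4.27 = 17451.5 kN·m/m
FS = M_R / M_D = 45185.1 / 17451.5 = 2.589

FS = 2.59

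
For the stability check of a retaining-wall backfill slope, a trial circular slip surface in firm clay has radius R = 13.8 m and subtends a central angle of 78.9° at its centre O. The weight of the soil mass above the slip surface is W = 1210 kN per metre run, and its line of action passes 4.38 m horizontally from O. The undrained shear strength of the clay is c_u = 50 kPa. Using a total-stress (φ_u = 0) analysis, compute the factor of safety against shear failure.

FS = 2.47

Taking moments about the centre O, the resisting moment is provided by the undrained shear strength acting along the arc:
Arc length L_a = R·θ = 13.8·(78.9°·π/180) = 13.8·1.3771 = 19.00 m
M_R = c_u·L_a·R = 50·19.00·13.8 = 13112.4 kN·m/m
M_D = W·d = 1210·4.38 = 5299.8 kN·m/m
FS = M_R / M_D = 13112.4 / 5299.8 = 2.474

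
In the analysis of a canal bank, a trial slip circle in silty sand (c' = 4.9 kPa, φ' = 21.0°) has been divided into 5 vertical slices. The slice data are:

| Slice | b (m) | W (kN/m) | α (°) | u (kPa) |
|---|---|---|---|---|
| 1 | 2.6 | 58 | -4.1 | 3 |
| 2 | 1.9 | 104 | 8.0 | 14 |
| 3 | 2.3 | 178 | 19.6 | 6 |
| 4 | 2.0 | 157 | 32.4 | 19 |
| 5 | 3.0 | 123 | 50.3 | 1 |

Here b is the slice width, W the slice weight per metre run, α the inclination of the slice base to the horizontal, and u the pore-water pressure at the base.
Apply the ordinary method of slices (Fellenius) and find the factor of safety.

Ordinary method of slices: FS = Σ[c'·Δl_i + (W_i cosα_i − u_i·Δl_i)·tanφ'] / Σ W_i sinα_i, with Δl_i = b_i / cosα_i.
Slice 1: Δl = 2.6/cos(-4.1°) = 2.607 m; N'_1 = 58·cos(-4.1°) − 3·2.607 = 50.0; c'Δl = 12.77; W sinα = -4.1
Slice 2: Δl = 1.9/cos8.0° = 1.919 m; N'_2 = 104·cos8.0° − 14·1.919 = 76.1; c'Δl = 9.40; W sinα = 14.5
Slice 3: Δl = 2.3/cos19.6° = 2.441 m; N'_3 = 178·cos19.6° − 6·2.441 = 153.0; c'Δl = 11.96; W sinα = 59.7
Slice 4: Δl = 2.0/cos32.4° = 2.369 m; N'_4 = 157·cos32.4° − 19·2.369 = 87.6; c'Δl = 11.61; W sinα = 84.1
Slice 5: Δl = 3.0/cos50.3° = 4.697 m; N'_5 = 123·cos50.3° − 1·4.697 = 73.9; c'Δl = 23.01; W sinα = 94.6
Σc'Δl = 68.8 kN/m; ΣN' = 440.6 kN/m; ΣW sinα = 248.8 kN/m
Resisting = 68.8 + 440.6·tan21.0° = 68.8 + 169.1 = 237.9 kN/m
FS = 237.9 / 248.8 = 0.956

FS = 0.96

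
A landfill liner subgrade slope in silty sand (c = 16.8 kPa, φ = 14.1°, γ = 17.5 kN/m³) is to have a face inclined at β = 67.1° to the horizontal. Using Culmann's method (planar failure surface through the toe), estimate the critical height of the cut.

H_c = 8.62 m

Culmann's analysis gives the critical failure plane at α_cr = (β + φ)/2 = (67.1 + 14.1)/2 = 40.6°, and the critical height
H_c = (4c/γ) · sinβ cosφ / [1 − cos(β − φ)]
    = (4·16.8/17.5) · sin67.1°·cos14.1° / [1 − cos(53.0°)]
    = 3.840 · 0.9212·0.9699 / [1 − 0.6018]
    = 3.840 · 0.8934 / 0.3982
    = 8.62 m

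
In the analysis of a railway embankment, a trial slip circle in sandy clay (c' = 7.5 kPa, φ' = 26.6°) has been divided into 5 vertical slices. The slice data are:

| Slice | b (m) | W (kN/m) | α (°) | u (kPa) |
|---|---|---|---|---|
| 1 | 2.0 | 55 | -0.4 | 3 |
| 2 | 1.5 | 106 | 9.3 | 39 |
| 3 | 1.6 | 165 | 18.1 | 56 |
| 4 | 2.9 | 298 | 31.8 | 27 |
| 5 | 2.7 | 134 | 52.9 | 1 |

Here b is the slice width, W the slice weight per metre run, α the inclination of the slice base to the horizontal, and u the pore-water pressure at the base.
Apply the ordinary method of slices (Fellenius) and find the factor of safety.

FS = 0.89

Ordinary method of slices: FS = Σ[c'·Δl_i + (W_i cosα_i − u_i·Δl_i)·tanφ'] / Σ W_i sinα_i, with Δl_i = b_i / cosα_i.
Slice 1: Δl = 2.0/cos(-0.4°) = 2.000 m; N'_1 = 55·cos(-0.4°) − 3·2.000 = 49.0; c'Δl = 15.00; W sinα = -0.4
Slice 2: Δl = 1.5/cos9.3° = 1.520 m; N'_2 = 106·cos9.3° − 39·1.520 = 45.3; c'Δl = 11.40; W sinα = 17.1
Slice 3: Δl = 1.6/cos18.1° = 1.683 m; N'_3 = 165·cos18.1° − 56·1.683 = 62.6; c'Δl = 12.62; W sinα = 51.3
Slice 4: Δl = 2.9/cos31.8° = 3.412 m; N'_4 = 298·cos31.8° − 27·3.412 = 161.1; c'Δl = 25.59; W sinα = 157.0
Slice 5: Δl = 2.7/cos52.9° = 4.476 m; N'_5 = 134·cos52.9° − 1·4.476 = 76.4; c'Δl = 33.57; W sinα = 106.9
Σc'Δl = 98.2 kN/m; ΣN' = 394.4 kN/m; ΣW sinα = 331.9 kN/m
Resisting = 98.2 + 394.4·tan26.6° = 98.2 + 197.5 = 295.7 kN/m
FS = 295.7 / 331.9 = 0.891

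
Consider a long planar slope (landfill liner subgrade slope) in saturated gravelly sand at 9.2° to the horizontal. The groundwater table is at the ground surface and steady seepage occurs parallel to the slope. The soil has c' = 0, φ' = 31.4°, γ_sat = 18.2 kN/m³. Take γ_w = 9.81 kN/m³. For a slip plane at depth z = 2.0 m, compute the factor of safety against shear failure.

FS = 1.74

With seepage parallel to the slope and the water table at the surface, the effective normal stress on the slip plane uses the buoyant unit weight γ' = γ_sat − γ_w while the driving shear stress uses γ_sat:
FS = [c' + γ' z cos²β tanφ'] / [γ_sat z sinβ cosβ]
(For c' = 0 this reduces to FS = (γ'/γ_sat)·tanφ'/tanβ.)
γ' = 18.2 − 9.81 = 8.39 kN/m³
Numerator = 0.0 + 8.39·2.0·cos²9.2°·tan31.4° = 0.0 + 8.39·2.0·0.9744·0.6104 = 9.981 kPa
Denominator = 18.2·2.0·sin9.2°·cos9.2° = 18.2·2.0·0.1599·0.9871 = 5.745 kPa
FS = 9.981 / 5.745 = 1.737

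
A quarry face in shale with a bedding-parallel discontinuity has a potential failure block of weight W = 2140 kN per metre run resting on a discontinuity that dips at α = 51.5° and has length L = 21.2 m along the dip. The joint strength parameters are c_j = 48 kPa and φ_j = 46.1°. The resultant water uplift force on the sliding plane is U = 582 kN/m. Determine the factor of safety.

Resolving the block weight along and normal to the plane and applying the Mohr–Coulomb strength on the joint:
N' = W cosα − U = 2140·cos51.5° − 582 = 750.2 kN/m
Driving force T = W sinα = 2140·sin51.5° = 1674.8 kN/m
Resisting force R = c_j·L + N'·tanφ_j = 48·21.2 + 750.2·tan46.1° = 1017.6 + 779.6 = 1797.2 kN/m
FS = R / T = 1797.2 / 1674.8 = 1.073

FS = 1.07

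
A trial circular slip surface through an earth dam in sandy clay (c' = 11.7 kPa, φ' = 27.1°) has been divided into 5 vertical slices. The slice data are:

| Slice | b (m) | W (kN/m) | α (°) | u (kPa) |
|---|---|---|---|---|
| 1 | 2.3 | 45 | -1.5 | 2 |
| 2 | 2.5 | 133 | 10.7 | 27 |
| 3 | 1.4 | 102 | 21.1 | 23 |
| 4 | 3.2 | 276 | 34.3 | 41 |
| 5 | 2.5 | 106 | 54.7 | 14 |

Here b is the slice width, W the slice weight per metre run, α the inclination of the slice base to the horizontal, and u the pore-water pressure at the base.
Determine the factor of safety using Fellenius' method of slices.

FS = 0.96

Ordinary method of slices: FS = Σ[c'·Δl_i + (W_i cosα_i − u_i·Δl_i)·tanφ'] / Σ W_i sinα_i, with Δl_i = b_i / cosα_i.
Slice 1: Δl = 2.3/cos(-1.5°) = 2.301 m; N'_1 = 45·cos(-1.5°) − 2·2.301 = 40.4; c'Δl = 26.92; W sinα = -1.2
Slice 2: Δl = 2.5/cos10.7° = 2.544 m; N'_2 = 133·cos10.7° − 27·2.544 = 62.0; c'Δl = 29.77; W sinα = 24.7
Slice 3: Δl = 1.4/cos21.1° = 1.501 m; N'_3 = 102·cos21.1° − 23·1.501 = 60.6; c'Δl = 17.56; W sinα = 36.7
Slice 4: Δl = 3.2/cos34.3° = 3.874 m; N'_4 = 276·cos34.3° − 41·3.874 = 69.2; c'Δl = 45.32; W sinα = 155.5
Slice 5: Δl = 2.5/cos54.7° = 4.326 m; N'_5 = 106·cos54.7° − 14·4.326 = 0.7; c'Δl = 50.62; W sinα = 86.5
Σc'Δl = 170.2 kN/m; ΣN' = 232.9 kN/m; ΣW sinα = 302.3 kN/m
Resisting = 170.2 + 232.9·tan27.1° = 170.2 + 119.2 = 289.4 kN/m
FS = 289.4 / 302.3 = 0.957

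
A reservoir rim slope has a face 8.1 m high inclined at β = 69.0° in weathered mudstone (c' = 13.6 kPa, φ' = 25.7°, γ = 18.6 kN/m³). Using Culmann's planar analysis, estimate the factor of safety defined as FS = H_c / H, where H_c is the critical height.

FS = 1.12

H_c = (4c'/γ) · sinβ cosφ' / [1 − cos(β − φ')]
    = (4·13.6/18.6) · sin69.0°·cos25.7° / [1 − cos43.3°]
    = 2.925 · 0.8412 / 0.2722 = 9.04 m
FS = H_c / H = 9.04 / 8.1 = 1.116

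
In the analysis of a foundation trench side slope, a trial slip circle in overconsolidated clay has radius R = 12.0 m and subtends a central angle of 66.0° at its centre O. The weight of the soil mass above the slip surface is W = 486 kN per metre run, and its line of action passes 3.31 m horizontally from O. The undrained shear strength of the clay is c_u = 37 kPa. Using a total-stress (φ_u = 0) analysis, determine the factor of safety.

Taking moments about the centre O, the resisting moment is provided by the undrained shear strength acting along the arc:
Arc length L_a = R·θ = 12.0·(66.0°·π/180) = 12.0·1.1519 = 13.82 m
M_R = c_u·L_a·R = 37·13.82·12.0 = 6137.4 kN·m/m
M_D = W·d = 486·3.31 = 1608.7 kN·m/m
FS = M_R / M_D = 6137.4 / 1608.7 = 3.815

FS = 3.82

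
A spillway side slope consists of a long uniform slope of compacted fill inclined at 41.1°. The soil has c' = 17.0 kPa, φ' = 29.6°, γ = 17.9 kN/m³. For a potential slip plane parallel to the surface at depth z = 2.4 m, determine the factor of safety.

FS = 1.45

For an infinite slope with a slip plane parallel to the surface (no pore pressure): FS = [c' + γz cos²β tanφ'] / [γz sinβ cosβ].
γz = 17.9·2.4 = 42.96 kN/m²
Numerator = 17.0 + 42.96·cos²41.1°·tan29.6° = 17.0 + 42.96·0.5679·0.5681 = 30.858 kPa
Denominator = 42.96·sin41.1°·cos41.1° = 42.96·0.6574·0.7536 = 21.281 kPa
FS = 30.858 / 21.281 = 1.450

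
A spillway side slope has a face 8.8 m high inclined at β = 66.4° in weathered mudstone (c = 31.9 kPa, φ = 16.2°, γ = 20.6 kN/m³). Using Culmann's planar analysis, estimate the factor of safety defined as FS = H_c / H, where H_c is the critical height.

FS = 1.72

H_c = (4c/γ) · sinβ cosφ / [1 − cos(β − φ)]
    = (4·31.9/20.6) · sin66.4°·cos16.2° / [1 − cos50.2°]
    = 6.194 · 0.8800 / 0.3599 = 15.15 m
FS = H_c / H = 15.15 / 8.8 = 1.721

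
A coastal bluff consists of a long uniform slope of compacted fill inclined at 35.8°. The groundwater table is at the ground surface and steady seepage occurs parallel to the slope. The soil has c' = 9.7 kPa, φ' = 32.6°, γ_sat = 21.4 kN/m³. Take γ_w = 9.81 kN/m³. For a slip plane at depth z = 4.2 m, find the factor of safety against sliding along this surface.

FS = 0.71

With seepage parallel to the slope and the water table at the surface, the effective normal stress on the slip plane uses the buoyant unit weight γ' = γ_sat − γ_w while the driving shear stress uses γ_sat:
FS = [c' + γ' z cos²β tanφ'] / [γ_sat z sinβ cosβ]
γ' = 21.4 − 9.81 = 11.59 kN/m³
Numerator = 9.7 + 11.59·4.2·cos²35.8°·tan32.6° = 9.7 + 11.59·4.2·0.6578·0.6395 = 30.179 kPa
Denominator = 21.4·4.2·sin35.8°·cos35.8° = 21.4·4.2·0.5850·0.8111 = 42.642 kPa
FS = 30.179 / 42.642 = 0.708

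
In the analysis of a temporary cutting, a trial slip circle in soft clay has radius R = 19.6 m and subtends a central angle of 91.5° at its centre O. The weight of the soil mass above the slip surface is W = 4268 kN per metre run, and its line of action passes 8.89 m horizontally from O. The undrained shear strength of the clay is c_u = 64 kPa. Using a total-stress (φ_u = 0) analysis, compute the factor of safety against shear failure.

FS = 1.03

Taking moments about the centre O, the resisting moment is provided by the undrained shear strength acting along the arc:
Arc length L_a = R·θ = 19.6·(91.5°·π/180) = 19.6·1.5970 = 31.30 m
M_R = c_u·L_a·R = 64·31.30·19.6 = 39263.6 kN·m/m
M_D = W·d = 4268·8.89 = 37942.5 kN·m/m
FS = M_R / M_D = 39263.6 / 37942.5 = 1.035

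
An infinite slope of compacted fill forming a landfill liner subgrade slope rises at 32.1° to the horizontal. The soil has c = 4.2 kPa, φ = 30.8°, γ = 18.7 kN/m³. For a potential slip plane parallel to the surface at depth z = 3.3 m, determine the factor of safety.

FS = 1.10

For an infinite slope with a slip plane parallel to the surface (no pore pressure): FS = [c + γz cos²β tanφ] / [γz sinβ cosβ].
γz = 18.7·3.3 = 61.71 kN/m²
Numerator = 4.2 + 61.71·cos²32.1°·tan30.8° = 4.2 + 61.71·0.7176·0.5961 = 30.599 kPa
Denominator = 61.71·sin32.1°·cos32.1° = 61.71·0.5314·0.8471 = 27.779 kPa
FS = 30.599 / 27.779 = 1.101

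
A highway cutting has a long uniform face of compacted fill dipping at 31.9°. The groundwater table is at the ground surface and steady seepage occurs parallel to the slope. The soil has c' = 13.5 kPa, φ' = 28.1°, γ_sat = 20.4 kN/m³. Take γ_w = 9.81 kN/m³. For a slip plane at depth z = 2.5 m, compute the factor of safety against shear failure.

FS = 1.04

With seepage parallel to the slope and the water table at the surface, the effective normal stress on the slip plane uses the buoyant unit weight γ' = γ_sat − γ_w while the driving shear stress uses γ_sat:
FS = [c' + γ' z cos²β tanφ'] / [γ_sat z sinβ cosβ]
γ' = 20.4 − 9.81 = 10.59 kN/m³
Numerator = 13.5 + 10.59·2.5·cos²31.9°·tan28.1° = 13.5 + 10.59·2.5·0.7208·0.5340 = 23.689 kPa
Denominator = 20.4·2.5·sin31.9°·cos31.9° = 20.4·2.5·0.5284·0.8490 = 22.880 kPa
FS = 23.689 / 22.880 = 1.035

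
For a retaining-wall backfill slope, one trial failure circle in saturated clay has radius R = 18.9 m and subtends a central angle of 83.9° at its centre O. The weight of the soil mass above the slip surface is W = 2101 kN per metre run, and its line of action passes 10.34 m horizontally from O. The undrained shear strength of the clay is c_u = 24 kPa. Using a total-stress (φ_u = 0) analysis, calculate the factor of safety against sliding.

FS = 0.58

Taking moments about the centre O, the resisting moment is provided by the undrained shear strength acting along the arc:
Arc length L_a = R·θ = 18.9·(83.9°·π/180) = 18.9·1.4643 = 27.68 m
M_R = c_u·L_a·R = 24·27.68·18.9 = 12553.8 kN·m/m
M_D = W·d = 2101·10.34 = 21724.3 kN·m/m
FS = M_R / M_D = 12553.8 / 21724.3 = 0.578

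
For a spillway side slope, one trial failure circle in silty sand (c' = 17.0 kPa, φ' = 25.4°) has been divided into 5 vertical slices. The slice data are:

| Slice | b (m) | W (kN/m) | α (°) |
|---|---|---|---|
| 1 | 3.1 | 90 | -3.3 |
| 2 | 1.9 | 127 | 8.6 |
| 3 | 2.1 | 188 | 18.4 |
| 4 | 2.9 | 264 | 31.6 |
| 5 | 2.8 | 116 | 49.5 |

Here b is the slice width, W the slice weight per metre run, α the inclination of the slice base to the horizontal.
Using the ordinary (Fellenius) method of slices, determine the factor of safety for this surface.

FS = 1.95

Ordinary method of slices: FS = Σ[c'·Δl_i + (W_i cosα_i)·tanφ'] / Σ W_i sinα_i, with Δl_i = b_i / cosα_i.
Slice 1: Δl = 3.1/cos(-3.3°) = 3.105 m; N'_1 = 90·cos(-3.3°) = 89.9; c'Δl = 52.79; W sinα = -5.2
Slice 2: Δl = 1.9/cos8.6° = 1.922 m; N'_2 = 127·cos8.6° = 125.6; c'Δl = 32.67; W sinα = 19.0
Slice 3: Δl = 2.1/cos18.4° = 2.213 m; N'_3 = 188·cos18.4° = 178.4; c'Δl = 37.62; W sinα = 59.3
Slice 4: Δl = 2.9/cos31.6° = 3.405 m; N'_4 = 264·cos31.6° = 224.9; c'Δl = 57.88; W sinα = 138.3
Slice 5: Δl = 2.8/cos49.5° = 4.311 m; N'_5 = 116·cos49.5° = 75.3; c'Δl = 73.29; W sinα = 88.2
Σc'Δl = 254.3 kN/m; ΣN' = 694.0 kN/m; ΣW sinα = 299.7 kN/m
Resisting = 254.3 + 694.0·tan25.4° = 254.3 + 329.5 = 583.8 kN/m
FS = 583.8 / 299.7 = 1.948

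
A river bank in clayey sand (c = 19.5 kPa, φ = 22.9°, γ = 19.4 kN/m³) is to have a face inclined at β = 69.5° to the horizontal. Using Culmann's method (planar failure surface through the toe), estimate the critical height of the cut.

Culmann's analysis gives the critical failure plane at α_cr = (β + φ)/2 = (69.5 + 22.9)/2 = 46.2°, and the critical height
H_c = (4c/γ) · sinβ cosφ / [1 − cos(β − φ)]
    = (4·19.5/19.4) · sin69.5°·cos22.9° / [1 − cos(46.6°)]
    = 4.021 · 0.9367·0.9212 / [1 − 0.6871]
    = 4.021 · 0.8628 / 0.3129
    = 11.09 m

H_c = 11.09 m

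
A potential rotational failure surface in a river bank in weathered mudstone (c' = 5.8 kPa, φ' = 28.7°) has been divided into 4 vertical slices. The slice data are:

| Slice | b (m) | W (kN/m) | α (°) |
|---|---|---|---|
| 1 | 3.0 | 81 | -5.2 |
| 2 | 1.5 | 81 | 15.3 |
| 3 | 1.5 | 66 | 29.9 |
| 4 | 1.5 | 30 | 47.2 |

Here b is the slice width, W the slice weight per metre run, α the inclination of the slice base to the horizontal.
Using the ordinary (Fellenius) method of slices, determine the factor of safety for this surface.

Ordinary method of slices: FS = Σ[c'·Δl_i + (W_i cosα_i)·tanφ'] / Σ W_i sinα_i, with Δl_i = b_i / cosα_i.
Slice 1: Δl = 3.0/cos(-5.2°) = 3.012 m; N'_1 = 81·cos(-5.2°) = 80.7; c'Δl = 17.47; W sinα = -7.3
Slice 2: Δl = 1.5/cos15.3° = 1.555 m; N'_2 = 81·cos15.3° = 78.1; c'Δl = 9.02; W sinα = 21.4
Slice 3: Δl = 1.5/cos29.9° = 1.730 m; N'_3 = 66·cos29.9° = 57.2; c'Δl = 10.04; W sinα = 32.9
Slice 4: Δl = 1.5/cos47.2° = 2.208 m; N'_4 = 30·cos47.2° = 20.4; c'Δl = 12.80; W sinα = 22.0
Σc'Δl = 49.3 kN/m; ΣN' = 236.4 kN/m; ΣW sinα = 68.9 kN/m
Resisting = 49.3 + 236.4·tan28.7° = 49.3 + 129.4 = 178.8 kN/m
FS = 178.8 / 68.9 = 2.593

FS = 2.59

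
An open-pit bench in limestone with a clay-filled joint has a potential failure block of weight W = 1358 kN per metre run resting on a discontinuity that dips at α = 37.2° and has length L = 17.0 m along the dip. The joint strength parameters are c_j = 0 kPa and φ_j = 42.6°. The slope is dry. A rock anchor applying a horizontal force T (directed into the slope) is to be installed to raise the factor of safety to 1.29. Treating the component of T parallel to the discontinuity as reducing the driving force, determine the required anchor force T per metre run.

T = 41 kN/m

Resolving forces along and normal to the sliding plane, with the horizontal anchor force T adding T·sinα to the effective normal force and T·cosα acting up the plane against the driving force:
FS = [c_jL + (W cosα + T sinα) tanφ_j] / [W sinα − T cosα]
Without the anchor: N' = 1081.7 kN/m, driving T_d = 821.0 kN/m, resisting R = 0·17.0 + 1081.7·tan42.6° = 994.7 kN/m, FS = 1.21.
Setting FS = 1.29 and solving for T:
1.29·(821.0 − T cos37.2°) = 994.7 + T sin37.2°·tan42.6°
T·(sin37.2°·tan42.6° + 1.29·cos37.2°) = 1.29·821.0 − 994.7
T·(0.6046·0.9195 + 1.29·0.7965) = 1059.1 − 994.7 = 64.5
T·1.5835 = 64.5
T = 40.7 kN/m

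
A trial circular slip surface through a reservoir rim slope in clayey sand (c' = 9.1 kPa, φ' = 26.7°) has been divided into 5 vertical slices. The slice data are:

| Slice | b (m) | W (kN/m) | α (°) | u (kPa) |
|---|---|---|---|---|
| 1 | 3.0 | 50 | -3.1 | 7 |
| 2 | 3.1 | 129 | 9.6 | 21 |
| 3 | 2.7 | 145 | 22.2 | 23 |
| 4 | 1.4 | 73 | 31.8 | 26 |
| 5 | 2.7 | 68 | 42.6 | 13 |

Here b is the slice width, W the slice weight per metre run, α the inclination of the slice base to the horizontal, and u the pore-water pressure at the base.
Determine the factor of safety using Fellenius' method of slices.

Ordinary method of slices: FS = Σ[c'·Δl_i + (W_i cosα_i − u_i·Δl_i)·tanφ'] / Σ W_i sinα_i, with Δl_i = b_i / cosα_i.
Slice 1: Δl = 3.0/cos(-3.1°) = 3.004 m; N'_1 = 50·cos(-3.1°) − 7·3.004 = 28.9; c'Δl = 27.34; W sinα = -2.7
Slice 2: Δl = 3.1/cos9.6° = 3.144 m; N'_2 = 129·cos9.6° − 21·3.144 = 61.2; c'Δl = 28.61; W sinα = 21.5
Slice 3: Δl = 2.7/cos22.2° = 2.916 m; N'_3 = 145·cos22.2° − 23·2.916 = 67.2; c'Δl = 26.54; W sinα = 54.8
Slice 4: Δl = 1.4/cos31.8° = 1.647 m; N'_4 = 73·cos31.8° − 26·1.647 = 19.2; c'Δl = 14.99; W sinα = 38.5
Slice 5: Δl = 2.7/cos42.6° = 3.668 m; N'_5 = 68·cos42.6° − 13·3.668 = 2.4; c'Δl = 33.38; W sinα = 46.0
Σc'Δl = 130.9 kN/m; ΣN' = 178.8 kN/m; ΣW sinα = 158.1 kN/m
Resisting = 130.9 + 178.8·tan26.7° = 130.9 + 89.9 = 220.8 kN/m
FS = 220.8 / 158.1 = 1.397

FS = 1.40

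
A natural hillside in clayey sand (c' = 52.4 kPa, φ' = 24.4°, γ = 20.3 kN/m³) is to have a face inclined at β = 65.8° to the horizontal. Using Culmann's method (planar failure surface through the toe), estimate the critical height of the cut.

Culmann's analysis gives the critical failure plane at α_cr = (β + φ')/2 = (65.8 + 24.4)/2 = 45.1°, and the critical height
H_c = (4c'/γ) · sinβ cosφ' / [1 − cos(β − φ')]
    = (4·52.4/20.3) · sin65.8°·cos24.4° / [1 − cos(41.4°)]
    = 10.325 · 0.9121·0.9107 / [1 − 0.7501]
    = 10.325 · 0.8307 / 0.2499
    = 34.32 m

H_c = 34.32 m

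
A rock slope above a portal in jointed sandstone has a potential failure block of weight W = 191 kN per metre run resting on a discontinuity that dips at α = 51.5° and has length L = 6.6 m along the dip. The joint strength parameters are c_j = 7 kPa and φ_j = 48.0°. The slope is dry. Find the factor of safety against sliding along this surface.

Resolving the block weight along and normal to the plane and applying the Mohr–Coulomb strength on the joint:
N' = W cosα = 191·cos51.5° = 118.9 kN/m
Driving force T = W sinα = 191·sin51.5° = 149.5 kN/m
Resisting force R = c_j·L + N'·tanφ_j = 7·6.6 + 118.9·tan48.0° = 46.2 + 132.1 = 178.3 kN/m
FS = R / T = 178.3 / 149.5 = 1.192

FS = 1.19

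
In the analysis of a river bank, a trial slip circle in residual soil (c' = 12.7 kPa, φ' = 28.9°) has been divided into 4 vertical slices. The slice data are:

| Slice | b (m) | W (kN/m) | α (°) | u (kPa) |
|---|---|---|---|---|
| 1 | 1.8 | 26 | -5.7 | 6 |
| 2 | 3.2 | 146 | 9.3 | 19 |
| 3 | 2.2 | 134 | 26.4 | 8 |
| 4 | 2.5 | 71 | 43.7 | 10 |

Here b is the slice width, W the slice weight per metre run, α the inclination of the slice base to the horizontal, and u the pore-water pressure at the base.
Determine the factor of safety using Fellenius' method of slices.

FS = 1.99

Ordinary method of slices: FS = Σ[c'·Δl_i + (W_i cosα_i − u_i·Δl_i)·tanφ'] / Σ W_i sinα_i, with Δl_i = b_i / cosα_i.
Slice 1: Δl = 1.8/cos(-5.7°) = 1.809 m; N'_1 = 26·cos(-5.7°) − 6·1.809 = 15.0; c'Δl = 22.97; W sinα = -2.6
Slice 2: Δl = 3.2/cos9.3° = 3.243 m; N'_2 = 146·cos9.3° − 19·3.243 = 82.5; c'Δl = 41.18; W sinα = 23.6
Slice 3: Δl = 2.2/cos26.4° = 2.456 m; N'_3 = 134·cos26.4° − 8·2.456 = 100.4; c'Δl = 31.19; W sinα = 59.6
Slice 4: Δl = 2.5/cos43.7° = 3.458 m; N'_4 = 71·cos43.7° − 10·3.458 = 16.8; c'Δl = 43.92; W sinα = 49.1
Σc'Δl = 139.3 kN/m; ΣN' = 214.6 kN/m; ΣW sinα = 129.6 kN/m
Resisting = 139.3 + 214.6·tan28.9° = 139.3 + 118.5 = 257.7 kN/m
FS = 257.7 / 129.6 = 1.988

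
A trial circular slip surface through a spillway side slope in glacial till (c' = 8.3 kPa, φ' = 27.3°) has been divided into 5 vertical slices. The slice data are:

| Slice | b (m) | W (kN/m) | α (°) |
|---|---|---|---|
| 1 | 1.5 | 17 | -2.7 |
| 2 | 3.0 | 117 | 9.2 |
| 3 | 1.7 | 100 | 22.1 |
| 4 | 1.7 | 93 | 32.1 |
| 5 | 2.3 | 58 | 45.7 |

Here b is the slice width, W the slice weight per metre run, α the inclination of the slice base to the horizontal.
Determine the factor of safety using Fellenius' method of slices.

Ordinary method of slices: FS = Σ[c'·Δl_i + (W_i cosα_i)·tanφ'] / Σ W_i sinα_i, with Δl_i = b_i / cosα_i.
Slice 1: Δl = 1.5/cos(-2.7°) = 1.502 m; N'_1 = 17·cos(-2.7°) = 17.0; c'Δl = 12.46; W sinα = -0.8
Slice 2: Δl = 3.0/cos9.2° = 3.039 m; N'_2 = 117·cos9.2° = 115.5; c'Δl = 25.22; W sinα = 18.7
Slice 3: Δl = 1.7/cos22.1° = 1.835 m; N'_3 = 100·cos22.1° = 92.7; c'Δl = 15.23; W sinα = 37.6
Slice 4: Δl = 1.7/cos32.1° = 2.007 m; N'_4 = 93·cos32.1° = 78.8; c'Δl = 16.66; W sinα = 49.4
Slice 5: Δl = 2.3/cos45.7° = 3.293 m; N'_5 = 58·cos45.7° = 40.5; c'Δl = 27.33; W sinα = 41.5
Σc'Δl = 96.9 kN/m; ΣN' = 344.4 kN/m; ΣW sinα = 146.5 kN/m
Resisting = 96.9 + 344.4·tan27.3° = 96.9 + 177.8 = 274.7 kN/m
FS = 274.7 / 146.5 = 1.875

FS = 1.88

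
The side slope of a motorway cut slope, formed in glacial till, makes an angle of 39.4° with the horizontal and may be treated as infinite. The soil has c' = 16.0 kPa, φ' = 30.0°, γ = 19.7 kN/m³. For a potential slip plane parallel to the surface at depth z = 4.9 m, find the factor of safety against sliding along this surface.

FS = 1.04

For an infinite slope with a slip plane parallel to the surface (no pore pressure): FS = [c' + γz cos²β tanφ'] / [γz sinβ cosβ].
γz = 19.7·4.9 = 96.53 kN/m²
Numerator = 16.0 + 96.53·cos²39.4°·tan30.0° = 16.0 + 96.53·0.5971·0.5774 = 49.278 kPa
Denominator = 96.53·sin39.4°·cos39.4° = 96.53·0.6347·0.7727 = 47.346 kPa
FS = 49.278 / 47.346 = 1.041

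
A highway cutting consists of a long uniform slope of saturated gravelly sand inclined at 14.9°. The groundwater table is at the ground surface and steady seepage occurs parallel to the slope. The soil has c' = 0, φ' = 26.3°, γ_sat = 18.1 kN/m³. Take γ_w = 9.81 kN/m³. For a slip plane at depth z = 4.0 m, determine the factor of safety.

FS = 0.85

With seepage parallel to the slope and the water table at the surface, the effective normal stress on the slip plane uses the buoyant unit weight γ' = γ_sat − γ_w while the driving shear stress uses γ_sat:
FS = [c' + γ' z cos²β tanφ'] / [γ_sat z sinβ cosβ]
(For c' = 0 this reduces to FS = (γ'/γ_sat)·tanφ'/tanβ.)
γ' = 18.1 − 9.81 = 8.29 kN/m³
Numerator = 0.0 + 8.29·4.0·cos²14.9°·tan26.3° = 0.0 + 8.29·4.0·0.9339·0.4942 = 15.305 kPa
Denominator = 18.1·4.0·sin14.9°·cos14.9° = 18.1·4.0·0.2571·0.9664 = 17.990 kPa
FS = 15.305 / 17.990 = 0.851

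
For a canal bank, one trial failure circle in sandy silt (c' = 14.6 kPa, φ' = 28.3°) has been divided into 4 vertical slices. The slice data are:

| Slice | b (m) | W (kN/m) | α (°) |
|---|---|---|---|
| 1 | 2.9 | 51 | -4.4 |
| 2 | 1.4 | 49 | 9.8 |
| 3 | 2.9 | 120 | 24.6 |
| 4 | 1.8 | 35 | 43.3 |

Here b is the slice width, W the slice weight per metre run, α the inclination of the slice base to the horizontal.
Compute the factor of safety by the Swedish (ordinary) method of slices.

FS = 3.47

Ordinary method of slices: FS = Σ[c'·Δl_i + (W_i cosα_i)·tanφ'] / Σ W_i sinα_i, with Δl_i = b_i / cosα_i.
Slice 1: Δl = 2.9/cos(-4.4°) = 2.909 m; N'_1 = 51·cos(-4.4°) = 50.8; c'Δl = 42.47; W sinα = -3.9
Slice 2: Δl = 1.4/cos9.8° = 1.421 m; N'_2 = 49·cos9.8° = 48.3; c'Δl = 20.74; W sinα = 8.3
Slice 3: Δl = 2.9/cos24.6° = 3.189 m; N'_3 = 120·cos24.6° = 109.1; c'Δl = 46.57; W sinα = 50.0
Slice 4: Δl = 1.8/cos43.3° = 2.473 m; N'_4 = 35·cos43.3° = 25.5; c'Δl = 36.11; W sinα = 24.0
Σc'Δl = 145.9 kN/m; ΣN' = 233.7 kN/m; ΣW sinα = 78.4 kN/m
Resisting = 145.9 + 233.7·tan28.3° = 145.9 + 125.8 = 271.7 kN/m
FS = 271.7 / 78.4 = 3.467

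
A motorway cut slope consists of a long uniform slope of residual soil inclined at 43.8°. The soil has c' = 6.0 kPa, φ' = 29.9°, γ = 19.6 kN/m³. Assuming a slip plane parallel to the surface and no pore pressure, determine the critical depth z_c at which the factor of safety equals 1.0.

Setting FS = 1.00 in FS = [c' + γz cos²β tanφ'] / [γz sinβ cosβ] and solving for z:
z = c' / [γ cosβ (FS·sinβ − cosβ·tanφ')]
  = 6.0 / [19.6·cos43.8°·(1.00·sin43.8° − cos43.8°·tan29.9°)]
  = 6.0 / [19.6·0.7218·(1.00·0.6921 − 0.7218·0.5750)]
  = 6.0 / 3.9202 = 1.531 m

z_c = 1.53 m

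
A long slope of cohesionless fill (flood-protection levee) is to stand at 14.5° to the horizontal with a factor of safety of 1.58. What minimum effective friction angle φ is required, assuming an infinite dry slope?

φ = 22.2°

FS = tanφ/tanβ ⇒ tanφ = FS · tanβ = 1.58 · tan14.5° = 0.4086
φ = arctan(0.4086) = 22.23°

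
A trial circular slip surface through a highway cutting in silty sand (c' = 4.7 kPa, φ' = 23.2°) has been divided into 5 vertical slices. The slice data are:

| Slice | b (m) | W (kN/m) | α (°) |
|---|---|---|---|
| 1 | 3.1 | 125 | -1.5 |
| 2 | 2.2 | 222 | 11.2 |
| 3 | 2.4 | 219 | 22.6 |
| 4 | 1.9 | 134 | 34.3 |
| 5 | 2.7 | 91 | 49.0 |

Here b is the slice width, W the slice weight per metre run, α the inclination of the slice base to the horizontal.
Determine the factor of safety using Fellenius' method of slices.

Ordinary method of slices: FS = Σ[c'·Δl_i + (W_i cosα_i)·tanφ'] / Σ W_i sinα_i, with Δl_i = b_i / cosα_i.
Slice 1: Δl = 3.1/cos(-1.5°) = 3.101 m; N'_1 = 125·cos(-1.5°) = 125.0; c'Δl = 14.57; W sinα = -3.3
Slice 2: Δl = 2.2/cos11.2° = 2.243 m; N'_2 = 222·cos11.2° = 217.8; c'Δl = 10.54; W sinα = 43.1
Slice 3: Δl = 2.4/cos22.6° = 2.600 m; N'_3 = 219·cos22.6° = 202.2; c'Δl = 12.22; W sinα = 84.2
Slice 4: Δl = 1.9/cos34.3° = 2.300 m; N'_4 = 134·cos34.3° = 110.7; c'Δl = 10.81; W sinα = 75.5
Slice 5: Δl = 2.7/cos49.0° = 4.115 m; N'_5 = 91·cos49.0° = 59.7; c'Δl = 19.34; W sinα = 68.7
Σc'Δl = 67.5 kN/m; ΣN' = 715.3 kN/m; ΣW sinα = 268.2 kN/m
Resisting = 67.5 + 715.3·tan23.2° = 67.5 + 306.6 = 374.1 kN/m
FS = 374.1 / 268.2 = 1.395

FS = 1.39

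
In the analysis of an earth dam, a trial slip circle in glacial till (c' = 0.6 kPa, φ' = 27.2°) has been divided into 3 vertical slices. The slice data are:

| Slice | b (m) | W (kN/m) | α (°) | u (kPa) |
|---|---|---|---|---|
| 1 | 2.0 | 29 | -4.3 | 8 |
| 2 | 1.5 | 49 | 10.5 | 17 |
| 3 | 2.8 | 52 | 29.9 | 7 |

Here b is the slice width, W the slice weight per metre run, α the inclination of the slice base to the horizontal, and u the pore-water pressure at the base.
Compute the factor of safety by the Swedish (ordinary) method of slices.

Ordinary method of slices: FS = Σ[c'·Δl_i + (W_i cosα_i − u_i·Δl_i)·tanφ'] / Σ W_i sinα_i, with Δl_i = b_i / cosα_i.
Slice 1: Δl = 2.0/cos(-4.3°) = 2.006 m; N'_1 = 29·cos(-4.3°) − 8·2.006 = 12.9; c'Δl = 1.20; W sinα = -2.2
Slice 2: Δl = 1.5/cos10.5° = 1.526 m; N'_2 = 49·cos10.5° − 17·1.526 = 22.2; c'Δl = 0.92; W sinα = 8.9
Slice 3: Δl = 2.8/cos29.9° = 3.230 m; N'_3 = 52·cos29.9° − 7·3.230 = 22.5; c'Δl = 1.94; W sinα = 25.9
Σc'Δl = 4.1 kN/m; ΣN' = 57.6 kN/m; ΣW sinα = 32.7 kN/m
Resisting = 4.1 + 57.6·tan27.2° = 4.1 + 29.6 = 33.7 kN/m
FS = 33.7 / 32.7 = 1.030

FS = 1.03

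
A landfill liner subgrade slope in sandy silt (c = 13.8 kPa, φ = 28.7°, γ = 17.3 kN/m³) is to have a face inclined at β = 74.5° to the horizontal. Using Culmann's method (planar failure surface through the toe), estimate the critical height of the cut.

Culmann's analysis gives the critical failure plane at α_cr = (β + φ)/2 = (74.5 + 28.7)/2 = 51.6°, and the critical height
H_c = (4c/γ) · sinβ cosφ / [1 − cos(β − φ)]
    = (4·13.8/17.3) · sin74.5°·cos28.7° / [1 − cos(45.8°)]
    = 3.191 · 0.9636·0.8771 / [1 − 0.6972]
    = 3.191 · 0.8452 / 0.3028
    = 8.91 m

H_c = 8.91 m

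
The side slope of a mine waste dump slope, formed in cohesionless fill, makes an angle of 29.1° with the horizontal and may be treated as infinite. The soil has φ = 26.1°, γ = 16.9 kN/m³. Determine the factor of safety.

For a dry cohesionless infinite slope the factor of safety is FS = tanφ / tanβ.
FS = tan26.1° / tan29.1° = 0.4899 / 0.5566 = 0.880

FS = 0.88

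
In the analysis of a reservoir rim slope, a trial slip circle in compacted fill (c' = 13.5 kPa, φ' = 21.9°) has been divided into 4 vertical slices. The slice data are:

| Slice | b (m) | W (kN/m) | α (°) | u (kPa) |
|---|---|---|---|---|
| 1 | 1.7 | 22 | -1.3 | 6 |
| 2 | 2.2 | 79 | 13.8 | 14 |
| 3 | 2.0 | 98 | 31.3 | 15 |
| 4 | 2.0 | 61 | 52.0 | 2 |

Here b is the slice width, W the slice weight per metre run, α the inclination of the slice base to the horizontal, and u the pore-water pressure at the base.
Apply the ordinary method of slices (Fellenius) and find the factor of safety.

FS = 1.57

Ordinary method of slices: FS = Σ[c'·Δl_i + (W_i cosα_i − u_i·Δl_i)·tanφ'] / Σ W_i sinα_i, with Δl_i = b_i / cosα_i.
Slice 1: Δl = 1.7/cos(-1.3°) = 1.700 m; N'_1 = 22·cos(-1.3°) − 6·1.700 = 11.8; c'Δl = 22.96; W sinα = -0.5
Slice 2: Δl = 2.2/cos13.8° = 2.265 m; N'_2 = 79·cos13.8° − 14·2.265 = 45.0; c'Δl = 30.58; W sinα = 18.8
Slice 3: Δl = 2.0/cos31.3° = 2.341 m; N'_3 = 98·cos31.3° − 15·2.341 = 48.6; c'Δl = 31.60; W sinα = 50.9
Slice 4: Δl = 2.0/cos52.0° = 3.249 m; N'_4 = 61·cos52.0° − 2·3.249 = 31.1; c'Δl = 43.86; W sinα = 48.1
Σc'Δl = 129.0 kN/m; ΣN' = 136.5 kN/m; ΣW sinα = 117.3 kN/m
Resisting = 129.0 + 136.5·tan21.9° = 129.0 + 54.9 = 183.9 kN/m
FS = 183.9 / 117.3 = 1.567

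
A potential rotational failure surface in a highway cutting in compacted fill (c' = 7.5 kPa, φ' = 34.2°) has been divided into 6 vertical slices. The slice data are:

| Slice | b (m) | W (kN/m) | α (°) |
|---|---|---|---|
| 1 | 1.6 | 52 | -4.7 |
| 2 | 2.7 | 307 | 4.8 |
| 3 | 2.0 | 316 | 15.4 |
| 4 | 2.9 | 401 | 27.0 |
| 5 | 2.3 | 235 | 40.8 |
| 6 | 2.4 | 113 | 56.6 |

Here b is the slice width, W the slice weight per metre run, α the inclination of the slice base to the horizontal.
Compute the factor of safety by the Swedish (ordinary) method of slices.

FS = 1.84

Ordinary method of slices: FS = Σ[c'·Δl_i + (W_i cosα_i)·tanφ'] / Σ W_i sinα_i, with Δl_i = b_i / cosα_i.
Slice 1: Δl = 1.6/cos(-4.7°) = 1.605 m; N'_1 = 52·cos(-4.7°) = 51.8; c'Δl = 12.04; W sinα = -4.3
Slice 2: Δl = 2.7/cos4.8° = 2.710 m; N'_2 = 307·cos4.8° = 305.9; c'Δl = 20.32; W sinα = 25.7
Slice 3: Δl = 2.0/cos15.4° = 2.074 m; N'_3 = 316·cos15.4° = 304.7; c'Δl = 15.56; W sinα = 83.9
Slice 4: Δl = 2.9/cos27.0° = 3.255 m; N'_4 = 401·cos27.0° = 357.3; c'Δl = 24.41; W sinα = 182.1
Slice 5: Δl = 2.3/cos40.8° = 3.038 m; N'_5 = 235·cos40.8° = 177.9; c'Δl = 22.79; W sinα = 153.6
Slice 6: Δl = 2.4/cos56.6° = 4.360 m; N'_6 = 113·cos56.6° = 62.2; c'Δl = 32.70; W sinα = 94.3
Σc'Δl = 127.8 kN/m; ΣN' = 1259.8 kN/m; ΣW sinα = 535.3 kN/m
Resisting = 127.8 + 1259.8·tan34.2° = 127.8 + 856.2 = 984.0 kN/m
FS = 984.0 / 535.3 = 1.838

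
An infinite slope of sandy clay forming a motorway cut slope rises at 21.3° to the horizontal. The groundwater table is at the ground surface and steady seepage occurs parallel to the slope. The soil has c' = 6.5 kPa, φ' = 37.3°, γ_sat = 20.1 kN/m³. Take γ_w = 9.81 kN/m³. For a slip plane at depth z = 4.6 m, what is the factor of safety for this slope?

FS = 1.21

With seepage parallel to the slope and the water table at the surface, the effective normal stress on the slip plane uses the buoyant unit weight γ' = γ_sat − γ_w while the driving shear stress uses γ_sat:
FS = [c' + γ' z cos²β tanφ'] / [γ_sat z sinβ cosβ]
γ' = 20.1 − 9.81 = 10.29 kN/m³
Numerator = 6.5 + 10.29·4.6·cos²21.3°·tan37.3° = 6.5 + 10.29·4.6·0.8680·0.7618 = 37.801 kPa
Denominator = 20.1·4.6·sin21.3°·cos21.3° = 20.1·4.6·0.3633·0.9317 = 31.292 kPa
FS = 37.801 / 31.292 = 1.208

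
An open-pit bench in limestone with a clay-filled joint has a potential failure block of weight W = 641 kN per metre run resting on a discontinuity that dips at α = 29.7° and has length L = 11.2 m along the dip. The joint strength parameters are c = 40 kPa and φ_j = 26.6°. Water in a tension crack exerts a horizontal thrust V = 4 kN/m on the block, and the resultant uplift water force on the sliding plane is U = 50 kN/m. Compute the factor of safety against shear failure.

Resolving the block weight along and normal to the plane and applying the Mohr–Coulomb strength on the joint:
N' = W cosα − U − V sinα = 641·cos29.7° − 50 − 4·sin29.7° = 504.8 kN/m
Driving force T = W sinα + V cosα = 641·sin29.7° + 4·cos29.7° = 321.1 kN/m
Resisting force R = c·L + N'·tanφ_j = 40·11.2 + 504.8·tan26.6° = 448.0 + 252.8 = 700.8 kN/m
FS = R / T = 700.8 / 321.1 = 2.183

FS = 2.18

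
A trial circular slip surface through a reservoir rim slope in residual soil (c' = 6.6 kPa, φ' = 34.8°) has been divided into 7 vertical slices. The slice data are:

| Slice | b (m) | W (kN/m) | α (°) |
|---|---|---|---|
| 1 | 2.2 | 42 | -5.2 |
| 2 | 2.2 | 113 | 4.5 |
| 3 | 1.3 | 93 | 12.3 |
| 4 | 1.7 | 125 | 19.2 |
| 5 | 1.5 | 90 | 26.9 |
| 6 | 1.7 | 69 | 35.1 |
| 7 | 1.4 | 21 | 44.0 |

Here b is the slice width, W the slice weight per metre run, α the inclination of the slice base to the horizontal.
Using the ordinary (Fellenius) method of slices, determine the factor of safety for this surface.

Ordinary method of slices: FS = Σ[c'·Δl_i + (W_i cosα_i)·tanφ'] / Σ W_i sinα_i, with Δl_i = b_i / cosα_i.
Slice 1: Δl = 2.2/cos(-5.2°) = 2.209 m; N'_1 = 42·cos(-5.2°) = 41.8; c'Δl = 14.58; W sinα = -3.8
Slice 2: Δl = 2.2/cos4.5° = 2.207 m; N'_2 = 113·cos4.5° = 112.7; c'Δl = 14.56; W sinα = 8.9
Slice 3: Δl = 1.3/cos12.3° = 1.331 m; N'_3 = 93·cos12.3° = 90.9; c'Δl = 8.78; W sinα = 19.8
Slice 4: Δl = 1.7/cos19.2° = 1.800 m; N'_4 = 125·cos19.2° = 118.0; c'Δl = 11.88; W sinα = 41.1
Slice 5: Δl = 1.5/cos26.9° = 1.682 m; N'_5 = 90·cos26.9° = 80.3; c'Δl = 11.10; W sinα = 40.7
Slice 6: Δl = 1.7/cos35.1° = 2.078 m; N'_6 = 69·cos35.1° = 56.5; c'Δl = 13.71; W sinα = 39.7
Slice 7: Δl = 1.4/cos44.0° = 1.946 m; N'_7 = 21·cos44.0° = 15.1; c'Δl = 12.85; W sinα = 14.6
Σc'Δl = 87.5 kN/m; ΣN' = 515.2 kN/m; ΣW sinα = 161.0 kN/m
Resisting = 87.5 + 515.2·tan34.8° = 87.5 + 358.1 = 445.5 kN/m
FS = 445.5 / 161.0 = 2.768

FS = 2.77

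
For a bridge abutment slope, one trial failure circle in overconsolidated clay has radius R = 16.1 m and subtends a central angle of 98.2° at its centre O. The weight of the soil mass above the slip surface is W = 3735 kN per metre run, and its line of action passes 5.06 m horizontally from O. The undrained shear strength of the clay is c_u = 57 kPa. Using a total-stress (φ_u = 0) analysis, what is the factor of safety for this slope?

FS = 1.34

Taking moments about the centre O, the resisting moment is provided by the undrained shear strength acting along the arc:
Arc length L_a = R·θ = 16.1·(98.2°·π/180) = 16.1·1.7139 = 27.59 m
M_R = c_u·L_a·R = 57·27.59·16.1 = 25323.0 kN·m/m
M_D = W·d = 3735·5.06 = 18899.1 kN·m/m
FS = M_R / M_D = 25323.0 / 18899.1 = 1.340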